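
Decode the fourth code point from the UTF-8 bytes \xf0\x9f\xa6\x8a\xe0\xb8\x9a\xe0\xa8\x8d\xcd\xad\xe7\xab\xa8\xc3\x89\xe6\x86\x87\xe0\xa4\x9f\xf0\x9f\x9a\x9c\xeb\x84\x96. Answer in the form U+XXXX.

Offset 0: leading byte 0xF0 = 11110000 → 4-byte char #1 = F0 9F A6 8A.
Offset 4: leading byte 0xE0 = 11100000 → 3-byte char #2 = E0 B8 9A.
Offset 7: leading byte 0xE0 = 11100000 → 3-byte char #3 = E0 A8 8D.
Offset 10: leading byte 0xCD = 11001101 → 2-byte char #4 = CD AD.
Leading byte 0xCD = 11001101 matches 110xxxxx → 2-byte sequence.
Byte 1: 0xCD = 11001101, payload 01101 (5 bits).
Byte 2: 0xAD = 10101101 (10xxxxxx ✓), payload 101101.
Concatenate: 01101101101 = 0x36D (11 bits → U+036D).

U+036D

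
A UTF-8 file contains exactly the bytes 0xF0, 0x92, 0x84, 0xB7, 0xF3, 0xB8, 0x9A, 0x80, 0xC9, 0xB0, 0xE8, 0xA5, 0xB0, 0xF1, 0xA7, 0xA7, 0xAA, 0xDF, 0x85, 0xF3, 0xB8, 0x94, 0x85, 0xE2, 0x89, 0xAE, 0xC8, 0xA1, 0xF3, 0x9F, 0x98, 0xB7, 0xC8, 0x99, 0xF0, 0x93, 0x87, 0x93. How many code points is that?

Byte at offset 0: 0xF0 = 11110000 → 4-byte char (#1). Advance 4.
Byte at offset 4: 0xF3 = 11110011 → 4-byte char (#2). Advance 4.
Byte at offset 8: 0xC9 = 11001001 → 2-byte char (#3). Advance 2.
Byte at offset 10: 0xE8 = 11101000 → 3-byte char (#4). Advance 3.
Byte at offset 13: 0xF1 = 11110001 → 4-byte char (#5). Advance 4.
Byte at offset 17: 0xDF = 11011111 → 2-byte char (#6). Advance 2.
Byte at offset 19: 0xF3 = 11110011 → 4-byte char (#7). Advance 4.
Byte at offset 23: 0xE2 = 11100010 → 3-byte char (#8). Advance 3.
Byte at offset 26: 0xC8 = 11001000 → 2-byte char (#9). Advance 2.
Byte at offset 28: 0xF3 = 11110011 → 4-byte char (#10). Advance 4.
Byte at offset 32: 0xC8 = 11001000 → 2-byte char (#11). Advance 2.
Byte at offset 34: 0xF0 = 11110000 → 4-byte char (#12). Advance 4.
Reached end at offset 38 after 12 code points.

12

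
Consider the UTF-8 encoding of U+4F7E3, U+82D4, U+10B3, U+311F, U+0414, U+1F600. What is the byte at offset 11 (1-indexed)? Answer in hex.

1-indexed offset 11 is 0-indexed offset 10.
U+4F7E3 → 4-byte form F1 8F 9F A3 at offsets 0–3.
U+82D4 → 3-byte form E8 8B 94 at offsets 4–6.
U+10B3 → 3-byte form E1 82 B3 at offsets 7–9.
U+311F → 3-byte form E3 84 9F at offsets 10–12.
Offset 10 falls in char 4's range; it's byte 1 of E3 84 9F = 0xE3.

0xE3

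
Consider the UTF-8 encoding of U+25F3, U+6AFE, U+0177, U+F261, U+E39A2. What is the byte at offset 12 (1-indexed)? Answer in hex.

1-indexed offset 12 is 0-indexed offset 11.
U+25F3 → 3-byte form E2 97 B3 at offsets 0–2.
U+6AFE → 3-byte form E6 AB BE at offsets 3–5.
U+0177 → 2-byte form C5 B7 at offsets 6–7.
U+F261 → 3-byte form EF 89 A1 at offsets 8–10.
U+E39A2 → 4-byte form F3 A3 A6 A2 at offsets 11–14.
Offset 11 falls in char 5's range; it's byte 1 of F3 A3 A6 A2 = 0xF3.

0xF3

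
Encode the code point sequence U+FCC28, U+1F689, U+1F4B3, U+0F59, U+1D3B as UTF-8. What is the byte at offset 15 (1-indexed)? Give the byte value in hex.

1-indexed offset 15 is 0-indexed offset 14.
U+FCC28 → 4-byte form F3 BC B0 A8 at offsets 0–3.
U+1F689 → 4-byte form F0 9F 9A 89 at offsets 4–7.
U+1F4B3 → 4-byte form F0 9F 92 B3 at offsets 8–11.
U+0F59 → 3-byte form E0 BD 99 at offsets 12–14.
Offset 14 falls in char 4's range; it's byte 3 of E0 BD 99 = 0x99.

0x99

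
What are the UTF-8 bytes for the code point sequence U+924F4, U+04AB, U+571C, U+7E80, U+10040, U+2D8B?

U+924F4: 4-byte form → F2 92 93 B4.
U+04AB: 2-byte form → D2 AB.
U+571C: 3-byte form → E5 9C 9C.
U+7E80: 3-byte form → E7 BA 80.
U+10040: 4-byte form → F0 90 81 80.
U+2D8B: 3-byte form → E2 B6 8B.
Concatenated (19 bytes): F2 92 93 B4 D2 AB E5 9C 9C E7 BA 80 F0 90 81 80 E2 B6 8B.

F2 92 93 B4 D2 AB E5 9C 9C E7 BA 80 F0 90 81 80 E2 B6 8B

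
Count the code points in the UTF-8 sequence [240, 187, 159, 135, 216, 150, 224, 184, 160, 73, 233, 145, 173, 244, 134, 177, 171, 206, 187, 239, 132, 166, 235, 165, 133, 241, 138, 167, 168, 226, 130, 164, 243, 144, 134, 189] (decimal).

Byte at offset 0: 0xF0 = 11110000 → 4-byte char (#1). Advance 4.
Byte at offset 4: 0xD8 = 11011000 → 2-byte char (#2). Advance 2.
Byte at offset 6: 0xE0 = 11100000 → 3-byte char (#3). Advance 3.
Byte at offset 9: 0x49 = 01001001 → 1-byte char (#4). Advance 1.
Byte at offset 10: 0xE9 = 11101001 → 3-byte char (#5). Advance 3.
Byte at offset 13: 0xF4 = 11110100 → 4-byte char (#6). Advance 4.
Byte at offset 17: 0xCE = 11001110 → 2-byte char (#7). Advance 2.
Byte at offset 19: 0xEF = 11101111 → 3-byte char (#8). Advance 3.
Byte at offset 22: 0xEB = 11101011 → 3-byte char (#9). Advance 3.
Byte at offset 25: 0xF1 = 11110001 → 4-byte char (#10). Advance 4.
Byte at offset 29: 0xE2 = 11100010 → 3-byte char (#11). Advance 3.
Byte at offset 32: 0xF3 = 11110011 → 4-byte char (#12). Advance 4.
Reached end at offset 36 after 12 code points.

12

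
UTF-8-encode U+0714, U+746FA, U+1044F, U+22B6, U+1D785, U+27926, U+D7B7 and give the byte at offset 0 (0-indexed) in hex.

0xDC

U+0714 → 2-byte form DC 94 at offsets 0–1.
Offset 0 falls in char 1's range; it's byte 1 of DC 94 = 0xDC.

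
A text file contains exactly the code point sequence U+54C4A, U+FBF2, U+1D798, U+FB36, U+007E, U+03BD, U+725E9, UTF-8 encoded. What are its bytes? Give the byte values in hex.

F1 94 B1 8A EF AF B2 F0 9D 9E 98 EF AC B6 7E CE BD F1 B2 97 A9

U+54C4A: 4-byte form → F1 94 B1 8A.
U+FBF2: 3-byte form → EF AF B2.
U+1D798: 4-byte form → F0 9D 9E 98.
U+FB36: 3-byte form → EF AC B6.
U+007E: 1-byte form → 7E.
U+03BD: 2-byte form → CE BD.
U+725E9: 4-byte form → F1 B2 97 A9.
Concatenated (21 bytes): F1 94 B1 8A EF AF B2 F0 9D 9E 98 EF AC B6 7E CE BD F1 B2 97 A9.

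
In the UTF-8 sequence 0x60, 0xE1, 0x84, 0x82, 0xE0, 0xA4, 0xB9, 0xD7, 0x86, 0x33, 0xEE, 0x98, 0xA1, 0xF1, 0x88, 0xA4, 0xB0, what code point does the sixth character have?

Offset 0: leading byte 0x60 = 01100000 → 1-byte char #1 = 60.
Offset 1: leading byte 0xE1 = 11100001 → 3-byte char #2 = E1 84 82.
Offset 4: leading byte 0xE0 = 11100000 → 3-byte char #3 = E0 A4 B9.
Offset 7: leading byte 0xD7 = 11010111 → 2-byte char #4 = D7 86.
Offset 9: leading byte 0x33 = 00110011 → 1-byte char #5 = 33.
Offset 10: leading byte 0xEE = 11101110 → 3-byte char #6 = EE 98 A1.
Leading byte 0xEE = 11101110 matches 1110xxxx → 3-byte sequence.
Byte 1: 0xEE = 11101110, payload 1110 (4 bits).
Byte 2: 0x98 = 10011000 (10xxxxxx ✓), payload 011000.
Byte 3: 0xA1 = 10100001 (10xxxxxx ✓), payload 100001.
Concatenate: 1110011000100001 = 0xE621 (16 bits → U+E621).

U+E621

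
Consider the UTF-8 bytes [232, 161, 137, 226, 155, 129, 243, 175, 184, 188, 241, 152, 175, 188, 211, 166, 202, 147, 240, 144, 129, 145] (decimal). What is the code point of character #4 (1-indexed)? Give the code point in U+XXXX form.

Offset 0: leading byte 0xE8 = 11101000 → 3-byte char #1 = E8 A1 89.
Offset 3: leading byte 0xE2 = 11100010 → 3-byte char #2 = E2 9B 81.
Offset 6: leading byte 0xF3 = 11110011 → 4-byte char #3 = F3 AF B8 BC.
Offset 10: leading byte 0xF1 = 11110001 → 4-byte char #4 = F1 98 AF BC.
Leading byte 0xF1 = 11110001 matches 11110xxx → 4-byte sequence.
Byte 1: 0xF1 = 11110001, payload 001 (3 bits).
Byte 2: 0x98 = 10011000 (10xxxxxx ✓), payload 011000.
Byte 3: 0xAF = 10101111 (10xxxxxx ✓), payload 101111.
Byte 4: 0xBC = 10111100 (10xxxxxx ✓), payload 111100.
Concatenate: 001011000101111111100 = 0x58BFC (21 bits → U+58BFC).

U+58BFC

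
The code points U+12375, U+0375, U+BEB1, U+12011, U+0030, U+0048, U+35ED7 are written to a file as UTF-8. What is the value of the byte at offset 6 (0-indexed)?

U+12375 → 4-byte form F0 92 8D B5 at offsets 0–3.
U+0375 → 2-byte form CD B5 at offsets 4–5.
U+BEB1 → 3-byte form EB BA B1 at offsets 6–8.
Offset 6 falls in char 3's range; it's byte 1 of EB BA B1 = 0xEB.

0xEB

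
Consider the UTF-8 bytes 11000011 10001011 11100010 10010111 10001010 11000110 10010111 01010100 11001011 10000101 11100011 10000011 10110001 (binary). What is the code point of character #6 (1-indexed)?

U+30F1

Offset 0: leading byte 0xC3 = 11000011 → 2-byte char #1 = C3 8B.
Offset 2: leading byte 0xE2 = 11100010 → 3-byte char #2 = E2 97 8A.
Offset 5: leading byte 0xC6 = 11000110 → 2-byte char #3 = C6 97.
Offset 7: leading byte 0x54 = 01010100 → 1-byte char #4 = 54.
Offset 8: leading byte 0xCB = 11001011 → 2-byte char #5 = CB 85.
Offset 10: leading byte 0xE3 = 11100011 → 3-byte char #6 = E3 83 B1.
Leading byte 0xE3 = 11100011 matches 1110xxxx → 3-byte sequence.
Byte 1: 0xE3 = 11100011, payload 0011 (4 bits).
Byte 2: 0x83 = 10000011 (10xxxxxx ✓), payload 000011.
Byte 3: 0xB1 = 10110001 (10xxxxxx ✓), payload 110001.
Concatenate: 0011000011110001 = 0x30F1 (16 bits → U+30F1).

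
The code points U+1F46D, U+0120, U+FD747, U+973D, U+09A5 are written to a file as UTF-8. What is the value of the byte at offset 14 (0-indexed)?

0xA6

U+1F46D → 4-byte form F0 9F 91 AD at offsets 0–3.
U+0120 → 2-byte form C4 A0 at offsets 4–5.
U+FD747 → 4-byte form F3 BD 9D 87 at offsets 6–9.
U+973D → 3-byte form E9 9C BD at offsets 10–12.
U+09A5 → 3-byte form E0 A6 A5 at offsets 13–15.
Offset 14 falls in char 5's range; it's byte 2 of E0 A6 A5 = 0xA6.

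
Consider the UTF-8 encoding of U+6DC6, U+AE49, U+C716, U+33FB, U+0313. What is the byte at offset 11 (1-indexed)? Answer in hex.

1-indexed offset 11 is 0-indexed offset 10.
U+6DC6 → 3-byte form E6 B7 86 at offsets 0–2.
U+AE49 → 3-byte form EA B9 89 at offsets 3–5.
U+C716 → 3-byte form EC 9C 96 at offsets 6–8.
U+33FB → 3-byte form E3 8F BB at offsets 9–11.
Offset 10 falls in char 4's range; it's byte 2 of E3 8F BB = 0x8F.

0x8F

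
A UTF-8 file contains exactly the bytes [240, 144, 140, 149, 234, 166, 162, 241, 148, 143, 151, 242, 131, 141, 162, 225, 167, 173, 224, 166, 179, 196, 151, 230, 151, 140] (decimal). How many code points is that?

8

Byte at offset 0: 0xF0 = 11110000 → 4-byte char (#1). Advance 4.
Byte at offset 4: 0xEA = 11101010 → 3-byte char (#2). Advance 3.
Byte at offset 7: 0xF1 = 11110001 → 4-byte char (#3). Advance 4.
Byte at offset 11: 0xF2 = 11110010 → 4-byte char (#4). Advance 4.
Byte at offset 15: 0xE1 = 11100001 → 3-byte char (#5). Advance 3.
Byte at offset 18: 0xE0 = 11100000 → 3-byte char (#6). Advance 3.
Byte at offset 21: 0xC4 = 11000100 → 2-byte char (#7). Advance 2.
Byte at offset 23: 0xE6 = 11100110 → 3-byte char (#8). Advance 3.
Reached end at offset 26 after 8 code points.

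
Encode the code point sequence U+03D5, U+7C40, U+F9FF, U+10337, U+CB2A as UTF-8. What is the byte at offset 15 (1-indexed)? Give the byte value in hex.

0xAA

1-indexed offset 15 is 0-indexed offset 14.
U+03D5 → 2-byte form CF 95 at offsets 0–1.
U+7C40 → 3-byte form E7 B1 80 at offsets 2–4.
U+F9FF → 3-byte form EF A7 BF at offsets 5–7.
U+10337 → 4-byte form F0 90 8C B7 at offsets 8–11.
U+CB2A → 3-byte form EC AC AA at offsets 12–14.
Offset 14 falls in char 5's range; it's byte 3 of EC AC AA = 0xAA.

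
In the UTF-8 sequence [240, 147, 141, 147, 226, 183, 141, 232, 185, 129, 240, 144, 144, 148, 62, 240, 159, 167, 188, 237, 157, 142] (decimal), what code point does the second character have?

Offset 0: leading byte 0xF0 = 11110000 → 4-byte char #1 = F0 93 8D 93.
Offset 4: leading byte 0xE2 = 11100010 → 3-byte char #2 = E2 B7 8D.
Leading byte 0xE2 = 11100010 matches 1110xxxx → 3-byte sequence.
Byte 1: 0xE2 = 11100010, payload 0010 (4 bits).
Byte 2: 0xB7 = 10110111 (10xxxxxx ✓), payload 110111.
Byte 3: 0x8D = 10001101 (10xxxxxx ✓), payload 001101.
Concatenate: 0010110111001101 = 0x2DCD (16 bits → U+2DCD).

U+2DCD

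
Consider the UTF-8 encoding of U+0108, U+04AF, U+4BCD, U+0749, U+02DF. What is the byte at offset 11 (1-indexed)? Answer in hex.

0x9F

1-indexed offset 11 is 0-indexed offset 10.
U+0108 → 2-byte form C4 88 at offsets 0–1.
U+04AF → 2-byte form D2 AF at offsets 2–3.
U+4BCD → 3-byte form E4 AF 8D at offsets 4–6.
U+0749 → 2-byte form DD 89 at offsets 7–8.
U+02DF → 2-byte form CB 9F at offsets 9–10.
Offset 10 falls in char 5's range; it's byte 2 of CB 9F = 0x9F.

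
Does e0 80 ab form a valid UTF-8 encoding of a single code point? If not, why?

invalid (overlong encoding)

Leading byte 0xE0 = 11100000 → 3-byte form.
Continuation bytes all match 10xxxxxx. Payload decodes to 0x2B.
But 0x2B < 0x800, the minimum for a 3-byte sequence — this is an overlong encoding.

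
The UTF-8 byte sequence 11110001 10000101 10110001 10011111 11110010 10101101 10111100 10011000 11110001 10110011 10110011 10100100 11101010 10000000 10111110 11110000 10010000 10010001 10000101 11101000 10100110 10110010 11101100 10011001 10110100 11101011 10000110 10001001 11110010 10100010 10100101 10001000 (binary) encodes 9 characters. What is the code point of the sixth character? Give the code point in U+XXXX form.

U+89B2

Offset 0: leading byte 0xF1 = 11110001 → 4-byte char #1 = F1 85 B1 9F.
Offset 4: leading byte 0xF2 = 11110010 → 4-byte char #2 = F2 AD BC 98.
Offset 8: leading byte 0xF1 = 11110001 → 4-byte char #3 = F1 B3 B3 A4.
Offset 12: leading byte 0xEA = 11101010 → 3-byte char #4 = EA 80 BE.
Offset 15: leading byte 0xF0 = 11110000 → 4-byte char #5 = F0 90 91 85.
Offset 19: leading byte 0xE8 = 11101000 → 3-byte char #6 = E8 A6 B2.
Leading byte 0xE8 = 11101000 matches 1110xxxx → 3-byte sequence.
Byte 1: 0xE8 = 11101000, payload 1000 (4 bits).
Byte 2: 0xA6 = 10100110 (10xxxxxx ✓), payload 100110.
Byte 3: 0xB2 = 10110010 (10xxxxxx ✓), payload 110010.
Concatenate: 1000100110110010 = 0x89B2 (16 bits → U+89B2).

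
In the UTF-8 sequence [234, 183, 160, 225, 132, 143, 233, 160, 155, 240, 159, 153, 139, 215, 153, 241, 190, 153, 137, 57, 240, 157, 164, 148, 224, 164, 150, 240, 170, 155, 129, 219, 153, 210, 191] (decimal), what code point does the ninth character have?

U+0916

Offset 0: leading byte 0xEA = 11101010 → 3-byte char #1 = EA B7 A0.
Offset 3: leading byte 0xE1 = 11100001 → 3-byte char #2 = E1 84 8F.
Offset 6: leading byte 0xE9 = 11101001 → 3-byte char #3 = E9 A0 9B.
Offset 9: leading byte 0xF0 = 11110000 → 4-byte char #4 = F0 9F 99 8B.
Offset 13: leading byte 0xD7 = 11010111 → 2-byte char #5 = D7 99.
Offset 15: leading byte 0xF1 = 11110001 → 4-byte char #6 = F1 BE 99 89.
Offset 19: leading byte 0x39 = 00111001 → 1-byte char #7 = 39.
Offset 20: leading byte 0xF0 = 11110000 → 4-byte char #8 = F0 9D A4 94.
Offset 24: leading byte 0xE0 = 11100000 → 3-byte char #9 = E0 A4 96.
Leading byte 0xE0 = 11100000 matches 1110xxxx → 3-byte sequence.
Byte 1: 0xE0 = 11100000, payload 0000 (4 bits).
Byte 2: 0xA4 = 10100100 (10xxxxxx ✓), payload 100100.
Byte 3: 0x96 = 10010110 (10xxxxxx ✓), payload 010110.
Concatenate: 0000100100010110 = 0x916 (16 bits → U+0916).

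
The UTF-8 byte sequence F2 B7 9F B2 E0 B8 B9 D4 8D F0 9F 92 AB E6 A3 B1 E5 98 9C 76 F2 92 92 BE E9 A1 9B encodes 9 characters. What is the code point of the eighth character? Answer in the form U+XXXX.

Offset 0: leading byte 0xF2 = 11110010 → 4-byte char #1 = F2 B7 9F B2.
Offset 4: leading byte 0xE0 = 11100000 → 3-byte char #2 = E0 B8 B9.
Offset 7: leading byte 0xD4 = 11010100 → 2-byte char #3 = D4 8D.
Offset 9: leading byte 0xF0 = 11110000 → 4-byte char #4 = F0 9F 92 AB.
Offset 13: leading byte 0xE6 = 11100110 → 3-byte char #5 = E6 A3 B1.
Offset 16: leading byte 0xE5 = 11100101 → 3-byte char #6 = E5 98 9C.
Offset 19: leading byte 0x76 = 01110110 → 1-byte char #7 = 76.
Offset 20: leading byte 0xF2 = 11110010 → 4-byte char #8 = F2 92 92 BE.
Leading byte 0xF2 = 11110010 matches 11110xxx → 4-byte sequence.
Byte 1: 0xF2 = 11110010, payload 010 (3 bits).
Byte 2: 0x92 = 10010010 (10xxxxxx ✓), payload 010010.
Byte 3: 0x92 = 10010010 (10xxxxxx ✓), payload 010010.
Byte 4: 0xBE = 10111110 (10xxxxxx ✓), payload 111110.
Concatenate: 010010010010010111110 = 0x924BE (21 bits → U+924BE).

U+924BE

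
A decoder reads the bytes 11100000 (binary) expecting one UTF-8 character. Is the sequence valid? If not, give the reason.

Leading byte 0xE0 = 11100000 → 3-byte form, but only 1 byte is present.

invalid (sequence truncated)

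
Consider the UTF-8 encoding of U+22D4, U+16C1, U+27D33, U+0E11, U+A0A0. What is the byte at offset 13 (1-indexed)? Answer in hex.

1-indexed offset 13 is 0-indexed offset 12.
U+22D4 → 3-byte form E2 8B 94 at offsets 0–2.
U+16C1 → 3-byte form E1 9B 81 at offsets 3–5.
U+27D33 → 4-byte form F0 A7 B4 B3 at offsets 6–9.
U+0E11 → 3-byte form E0 B8 91 at offsets 10–12.
Offset 12 falls in char 4's range; it's byte 3 of E0 B8 91 = 0x91.

0x91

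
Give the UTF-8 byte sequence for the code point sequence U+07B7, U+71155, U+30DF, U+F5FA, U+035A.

U+07B7: 2-byte form → DE B7.
U+71155: 4-byte form → F1 B1 85 95.
U+30DF: 3-byte form → E3 83 9F.
U+F5FA: 3-byte form → EF 97 BA.
U+035A: 2-byte form → CD 9A.
Concatenated (14 bytes): DE B7 F1 B1 85 95 E3 83 9F EF 97 BA CD 9A.

DE B7 F1 B1 85 95 E3 83 9F EF 97 BA CD 9A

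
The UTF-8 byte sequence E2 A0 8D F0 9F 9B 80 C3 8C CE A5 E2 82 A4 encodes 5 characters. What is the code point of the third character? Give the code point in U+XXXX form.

Offset 0: leading byte 0xE2 = 11100010 → 3-byte char #1 = E2 A0 8D.
Offset 3: leading byte 0xF0 = 11110000 → 4-byte char #2 = F0 9F 9B 80.
Offset 7: leading byte 0xC3 = 11000011 → 2-byte char #3 = C3 8C.
Leading byte 0xC3 = 11000011 matches 110xxxxx → 2-byte sequence.
Byte 1: 0xC3 = 11000011, payload 00011 (5 bits).
Byte 2: 0x8C = 10001100 (10xxxxxx ✓), payload 001100.
Concatenate: 00011001100 = 0xCC (11 bits → U+00CC).

U+00CC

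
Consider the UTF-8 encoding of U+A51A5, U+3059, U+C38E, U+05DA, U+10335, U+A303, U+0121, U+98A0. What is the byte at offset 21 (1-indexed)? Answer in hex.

0xA1

1-indexed offset 21 is 0-indexed offset 20.
U+A51A5 → 4-byte form F2 A5 86 A5 at offsets 0–3.
U+3059 → 3-byte form E3 81 99 at offsets 4–6.
U+C38E → 3-byte form EC 8E 8E at offsets 7–9.
U+05DA → 2-byte form D7 9A at offsets 10–11.
U+10335 → 4-byte form F0 90 8C B5 at offsets 12–15.
U+A303 → 3-byte form EA 8C 83 at offsets 16–18.
U+0121 → 2-byte form C4 A1 at offsets 19–20.
Offset 20 falls in char 7's range; it's byte 2 of C4 A1 = 0xA1.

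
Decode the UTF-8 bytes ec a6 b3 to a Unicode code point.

U+C9B3

Leading byte 0xEC = 11101100 matches 1110xxxx → 3-byte sequence.
Byte 1: 0xEC = 11101100, payload 1100 (4 bits).
Byte 2: 0xA6 = 10100110 (10xxxxxx ✓), payload 100110.
Byte 3: 0xB3 = 10110011 (10xxxxxx ✓), payload 110011.
Concatenate: 1100100110110011 = 0xC9B3 (16 bits → U+C9B3).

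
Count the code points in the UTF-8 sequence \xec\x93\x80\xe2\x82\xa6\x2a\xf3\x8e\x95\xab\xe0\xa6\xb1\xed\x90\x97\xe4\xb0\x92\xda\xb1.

8

Byte at offset 0: 0xEC = 11101100 → 3-byte char (#1). Advance 3.
Byte at offset 3: 0xE2 = 11100010 → 3-byte char (#2). Advance 3.
Byte at offset 6: 0x2A = 00101010 → 1-byte char (#3). Advance 1.
Byte at offset 7: 0xF3 = 11110011 → 4-byte char (#4). Advance 4.
Byte at offset 11: 0xE0 = 11100000 → 3-byte char (#5). Advance 3.
Byte at offset 14: 0xED = 11101101 → 3-byte char (#6). Advance 3.
Byte at offset 17: 0xE4 = 11100100 → 3-byte char (#7). Advance 3.
Byte at offset 20: 0xDA = 11011010 → 2-byte char (#8). Advance 2.
Reached end at offset 22 after 8 code points.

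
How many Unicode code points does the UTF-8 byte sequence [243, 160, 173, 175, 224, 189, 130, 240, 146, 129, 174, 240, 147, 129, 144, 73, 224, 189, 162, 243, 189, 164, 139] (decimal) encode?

Byte at offset 0: 0xF3 = 11110011 → 4-byte char (#1). Advance 4.
Byte at offset 4: 0xE0 = 11100000 → 3-byte char (#2). Advance 3.
Byte at offset 7: 0xF0 = 11110000 → 4-byte char (#3). Advance 4.
Byte at offset 11: 0xF0 = 11110000 → 4-byte char (#4). Advance 4.
Byte at offset 15: 0x49 = 01001001 → 1-byte char (#5). Advance 1.
Byte at offset 16: 0xE0 = 11100000 → 3-byte char (#6). Advance 3.
Byte at offset 19: 0xF3 = 11110011 → 4-byte char (#7). Advance 4.
Reached end at offset 23 after 7 code points.

7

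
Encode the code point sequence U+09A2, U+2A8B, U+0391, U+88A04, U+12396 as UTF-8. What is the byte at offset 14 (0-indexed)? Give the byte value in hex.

0x8E

U+09A2 → 3-byte form E0 A6 A2 at offsets 0–2.
U+2A8B → 3-byte form E2 AA 8B at offsets 3–5.
U+0391 → 2-byte form CE 91 at offsets 6–7.
U+88A04 → 4-byte form F2 88 A8 84 at offsets 8–11.
U+12396 → 4-byte form F0 92 8E 96 at offsets 12–15.
Offset 14 falls in char 5's range; it's byte 3 of F0 92 8E 96 = 0x8E.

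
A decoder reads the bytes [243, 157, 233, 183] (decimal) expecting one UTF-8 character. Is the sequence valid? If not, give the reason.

Leading byte 0xF3 = 11110011 → 4-byte form.
Byte 3 is 0xE9 = 11101001, which is not 10xxxxxx — expected a continuation byte.

invalid (non-continuation byte where continuation expected)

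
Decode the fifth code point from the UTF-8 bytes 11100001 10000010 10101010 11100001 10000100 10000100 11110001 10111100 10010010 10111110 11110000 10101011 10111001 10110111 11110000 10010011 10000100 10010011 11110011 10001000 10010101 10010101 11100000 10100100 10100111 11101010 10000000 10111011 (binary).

U+13113

Offset 0: leading byte 0xE1 = 11100001 → 3-byte char #1 = E1 82 AA.
Offset 3: leading byte 0xE1 = 11100001 → 3-byte char #2 = E1 84 84.
Offset 6: leading byte 0xF1 = 11110001 → 4-byte char #3 = F1 BC 92 BE.
Offset 10: leading byte 0xF0 = 11110000 → 4-byte char #4 = F0 AB B9 B7.
Offset 14: leading byte 0xF0 = 11110000 → 4-byte char #5 = F0 93 84 93.
Leading byte 0xF0 = 11110000 matches 11110xxx → 4-byte sequence.
Byte 1: 0xF0 = 11110000, payload 000 (3 bits).
Byte 2: 0x93 = 10010011 (10xxxxxx ✓), payload 010011.
Byte 3: 0x84 = 10000100 (10xxxxxx ✓), payload 000100.
Byte 4: 0x93 = 10010011 (10xxxxxx ✓), payload 010011.
Concatenate: 000010011000100010011 = 0x13113 (21 bits → U+13113).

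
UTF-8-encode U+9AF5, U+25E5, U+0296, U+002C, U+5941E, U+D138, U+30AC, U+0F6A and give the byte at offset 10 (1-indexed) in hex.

0xF1

1-indexed offset 10 is 0-indexed offset 9.
U+9AF5 → 3-byte form E9 AB B5 at offsets 0–2.
U+25E5 → 3-byte form E2 97 A5 at offsets 3–5.
U+0296 → 2-byte form CA 96 at offsets 6–7.
U+002C → 1-byte form 2C at offsets 8–8.
U+5941E → 4-byte form F1 99 90 9E at offsets 9–12.
Offset 9 falls in char 5's range; it's byte 1 of F1 99 90 9E = 0xF1.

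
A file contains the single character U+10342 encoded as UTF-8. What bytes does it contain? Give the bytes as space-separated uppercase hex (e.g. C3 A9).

F0 90 8D 82

U+10342 = 0x10342 = 66370 decimal. In range U+10000–U+10FFFF → 4-byte form: 11110xxx 10xxxxxx 10xxxxxx 10xxxxxx.
Binary (21 bits): 000010000001101000010.
Split 3+6+6+6: 000 | 010000 | 001101 | 000010.
Byte 1: 11110000 = 0xF0.
Byte 2: 10010000 = 0x90.
Byte 3: 10001101 = 0x8D.
Byte 4: 10000010 = 0x82.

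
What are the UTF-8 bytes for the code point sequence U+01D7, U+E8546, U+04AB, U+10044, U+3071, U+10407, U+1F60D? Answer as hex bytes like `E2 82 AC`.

C7 97 F3 A8 95 86 D2 AB F0 90 81 84 E3 81 B1 F0 90 90 87 F0 9F 98 8D

U+01D7: 2-byte form → C7 97.
U+E8546: 4-byte form → F3 A8 95 86.
U+04AB: 2-byte form → D2 AB.
U+10044: 4-byte form → F0 90 81 84.
U+3071: 3-byte form → E3 81 B1.
U+10407: 4-byte form → F0 90 90 87.
U+1F60D: 4-byte form → F0 9F 98 8D.
Concatenated (23 bytes): C7 97 F3 A8 95 86 D2 AB F0 90 81 84 E3 81 B1 F0 90 90 87 F0 9F 98 8D.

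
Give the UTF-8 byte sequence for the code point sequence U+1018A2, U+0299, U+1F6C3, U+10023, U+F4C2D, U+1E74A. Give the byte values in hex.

F4 81 A2 A2 CA 99 F0 9F 9B 83 F0 90 80 A3 F3 B4 B0 AD F0 9E 9D 8A

U+1018A2: 4-byte form → F4 81 A2 A2.
U+0299: 2-byte form → CA 99.
U+1F6C3: 4-byte form → F0 9F 9B 83.
U+10023: 4-byte form → F0 90 80 A3.
U+F4C2D: 4-byte form → F3 B4 B0 AD.
U+1E74A: 4-byte form → F0 9E 9D 8A.
Concatenated (22 bytes): F4 81 A2 A2 CA 99 F0 9F 9B 83 F0 90 80 A3 F3 B4 B0 AD F0 9E 9D 8A.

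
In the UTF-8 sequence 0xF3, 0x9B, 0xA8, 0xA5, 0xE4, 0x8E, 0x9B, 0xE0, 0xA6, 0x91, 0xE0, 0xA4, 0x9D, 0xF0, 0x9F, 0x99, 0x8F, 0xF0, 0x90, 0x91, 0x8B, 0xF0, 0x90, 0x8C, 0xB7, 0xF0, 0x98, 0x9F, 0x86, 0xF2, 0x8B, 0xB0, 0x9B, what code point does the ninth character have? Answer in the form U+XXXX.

U+8BC1B

Offset 0: leading byte 0xF3 = 11110011 → 4-byte char #1 = F3 9B A8 A5.
Offset 4: leading byte 0xE4 = 11100100 → 3-byte char #2 = E4 8E 9B.
Offset 7: leading byte 0xE0 = 11100000 → 3-byte char #3 = E0 A6 91.
Offset 10: leading byte 0xE0 = 11100000 → 3-byte char #4 = E0 A4 9D.
Offset 13: leading byte 0xF0 = 11110000 → 4-byte char #5 = F0 9F 99 8F.
Offset 17: leading byte 0xF0 = 11110000 → 4-byte char #6 = F0 90 91 8B.
Offset 21: leading byte 0xF0 = 11110000 → 4-byte char #7 = F0 90 8C B7.
Offset 25: leading byte 0xF0 = 11110000 → 4-byte char #8 = F0 98 9F 86.
Offset 29: leading byte 0xF2 = 11110010 → 4-byte char #9 = F2 8B B0 9B.
Leading byte 0xF2 = 11110010 matches 11110xxx → 4-byte sequence.
Byte 1: 0xF2 = 11110010, payload 010 (3 bits).
Byte 2: 0x8B = 10001011 (10xxxxxx ✓), payload 001011.
Byte 3: 0xB0 = 10110000 (10xxxxxx ✓), payload 110000.
Byte 4: 0x9B = 10011011 (10xxxxxx ✓), payload 011011.
Concatenate: 010001011110000011011 = 0x8BC1B (21 bits → U+8BC1B).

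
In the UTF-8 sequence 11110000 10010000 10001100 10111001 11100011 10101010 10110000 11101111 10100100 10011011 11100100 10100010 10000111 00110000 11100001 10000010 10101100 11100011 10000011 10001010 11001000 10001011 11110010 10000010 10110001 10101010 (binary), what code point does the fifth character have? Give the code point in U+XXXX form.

U+0030

Offset 0: leading byte 0xF0 = 11110000 → 4-byte char #1 = F0 90 8C B9.
Offset 4: leading byte 0xE3 = 11100011 → 3-byte char #2 = E3 AA B0.
Offset 7: leading byte 0xEF = 11101111 → 3-byte char #3 = EF A4 9B.
Offset 10: leading byte 0xE4 = 11100100 → 3-byte char #4 = E4 A2 87.
Offset 13: leading byte 0x30 = 00110000 → 1-byte char #5 = 30.
Leading byte 0x30 = 00110000 matches 0xxxxxxx → 1-byte sequence.
Byte 1: 0x30 = 00110000, payload 0110000 (7 bits).
Concatenate: 0110000 = 0x30 (7 bits → U+0030).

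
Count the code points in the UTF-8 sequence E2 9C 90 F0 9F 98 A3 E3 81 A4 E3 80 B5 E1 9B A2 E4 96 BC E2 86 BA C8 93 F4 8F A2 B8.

9

Byte at offset 0: 0xE2 = 11100010 → 3-byte char (#1). Advance 3.
Byte at offset 3: 0xF0 = 11110000 → 4-byte char (#2). Advance 4.
Byte at offset 7: 0xE3 = 11100011 → 3-byte char (#3). Advance 3.
Byte at offset 10: 0xE3 = 11100011 → 3-byte char (#4). Advance 3.
Byte at offset 13: 0xE1 = 11100001 → 3-byte char (#5). Advance 3.
Byte at offset 16: 0xE4 = 11100100 → 3-byte char (#6). Advance 3.
Byte at offset 19: 0xE2 = 11100010 → 3-byte char (#7). Advance 3.
Byte at offset 22: 0xC8 = 11001000 → 2-byte char (#8). Advance 2.
Byte at offset 24: 0xF4 = 11110100 → 4-byte char (#9). Advance 4.
Reached end at offset 28 after 9 code points.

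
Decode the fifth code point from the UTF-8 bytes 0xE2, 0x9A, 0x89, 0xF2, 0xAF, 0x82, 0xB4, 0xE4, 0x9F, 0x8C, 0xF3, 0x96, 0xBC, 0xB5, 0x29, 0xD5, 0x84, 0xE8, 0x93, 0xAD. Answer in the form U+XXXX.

Offset 0: leading byte 0xE2 = 11100010 → 3-byte char #1 = E2 9A 89.
Offset 3: leading byte 0xF2 = 11110010 → 4-byte char #2 = F2 AF 82 B4.
Offset 7: leading byte 0xE4 = 11100100 → 3-byte char #3 = E4 9F 8C.
Offset 10: leading byte 0xF3 = 11110011 → 4-byte char #4 = F3 96 BC B5.
Offset 14: leading byte 0x29 = 00101001 → 1-byte char #5 = 29.
Leading byte 0x29 = 00101001 matches 0xxxxxxx → 1-byte sequence.
Byte 1: 0x29 = 00101001, payload 0101001 (7 bits).
Concatenate: 0101001 = 0x29 (7 bits → U+0029).

U+0029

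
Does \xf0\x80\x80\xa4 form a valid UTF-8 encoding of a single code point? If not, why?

Leading byte 0xF0 = 11110000 → 4-byte form.
Continuation bytes all match 10xxxxxx. Payload decodes to 0x24.
But 0x24 < 0x10000, the minimum for a 4-byte sequence — this is an overlong encoding.

invalid (overlong encoding)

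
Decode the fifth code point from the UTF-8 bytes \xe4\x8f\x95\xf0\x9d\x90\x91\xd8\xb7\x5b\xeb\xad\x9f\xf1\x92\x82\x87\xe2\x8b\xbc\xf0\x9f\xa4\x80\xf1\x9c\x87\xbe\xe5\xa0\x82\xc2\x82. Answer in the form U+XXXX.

Offset 0: leading byte 0xE4 = 11100100 → 3-byte char #1 = E4 8F 95.
Offset 3: leading byte 0xF0 = 11110000 → 4-byte char #2 = F0 9D 90 91.
Offset 7: leading byte 0xD8 = 11011000 → 2-byte char #3 = D8 B7.
Offset 9: leading byte 0x5B = 01011011 → 1-byte char #4 = 5B.
Offset 10: leading byte 0xEB = 11101011 → 3-byte char #5 = EB AD 9F.
Leading byte 0xEB = 11101011 matches 1110xxxx → 3-byte sequence.
Byte 1: 0xEB = 11101011, payload 1011 (4 bits).
Byte 2: 0xAD = 10101101 (10xxxxxx ✓), payload 101101.
Byte 3: 0x9F = 10011111 (10xxxxxx ✓), payload 011111.
Concatenate: 1011101101011111 = 0xBB5F (16 bits → U+BB5F).

U+BB5F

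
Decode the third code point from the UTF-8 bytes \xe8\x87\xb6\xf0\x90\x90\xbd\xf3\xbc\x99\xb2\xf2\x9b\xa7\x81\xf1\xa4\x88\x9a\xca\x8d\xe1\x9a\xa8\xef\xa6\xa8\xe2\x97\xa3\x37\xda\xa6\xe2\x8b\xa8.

U+FC672

Offset 0: leading byte 0xE8 = 11101000 → 3-byte char #1 = E8 87 B6.
Offset 3: leading byte 0xF0 = 11110000 → 4-byte char #2 = F0 90 90 BD.
Offset 7: leading byte 0xF3 = 11110011 → 4-byte char #3 = F3 BC 99 B2.
Leading byte 0xF3 = 11110011 matches 11110xxx → 4-byte sequence.
Byte 1: 0xF3 = 11110011, payload 011 (3 bits).
Byte 2: 0xBC = 10111100 (10xxxxxx ✓), payload 111100.
Byte 3: 0x99 = 10011001 (10xxxxxx ✓), payload 011001.
Byte 4: 0xB2 = 10110010 (10xxxxxx ✓), payload 110010.
Concatenate: 011111100011001110010 = 0xFC672 (21 bits → U+FC672).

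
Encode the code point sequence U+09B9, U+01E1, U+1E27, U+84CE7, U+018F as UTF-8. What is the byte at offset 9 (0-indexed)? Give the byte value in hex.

U+09B9 → 3-byte form E0 A6 B9 at offsets 0–2.
U+01E1 → 2-byte form C7 A1 at offsets 3–4.
U+1E27 → 3-byte form E1 B8 A7 at offsets 5–7.
U+84CE7 → 4-byte form F2 84 B3 A7 at offsets 8–11.
Offset 9 falls in char 4's range; it's byte 2 of F2 84 B3 A7 = 0x84.

0x84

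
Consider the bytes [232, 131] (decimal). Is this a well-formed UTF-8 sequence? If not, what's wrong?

Leading byte 0xE8 = 11101000 → 3-byte form, but only 2 bytes are present.

invalid (sequence truncated)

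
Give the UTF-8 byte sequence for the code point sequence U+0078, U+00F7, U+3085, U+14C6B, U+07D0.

78 C3 B7 E3 82 85 F0 94 B1 AB DF 90

U+0078: 1-byte form → 78.
U+00F7: 2-byte form → C3 B7.
U+3085: 3-byte form → E3 82 85.
U+14C6B: 4-byte form → F0 94 B1 AB.
U+07D0: 2-byte form → DF 90.
Concatenated (12 bytes): 78 C3 B7 E3 82 85 F0 94 B1 AB DF 90.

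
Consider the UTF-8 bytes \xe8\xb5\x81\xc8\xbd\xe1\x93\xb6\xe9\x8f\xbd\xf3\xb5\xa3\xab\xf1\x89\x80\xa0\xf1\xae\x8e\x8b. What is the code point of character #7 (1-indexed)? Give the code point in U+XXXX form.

Offset 0: leading byte 0xE8 = 11101000 → 3-byte char #1 = E8 B5 81.
Offset 3: leading byte 0xC8 = 11001000 → 2-byte char #2 = C8 BD.
Offset 5: leading byte 0xE1 = 11100001 → 3-byte char #3 = E1 93 B6.
Offset 8: leading byte 0xE9 = 11101001 → 3-byte char #4 = E9 8F BD.
Offset 11: leading byte 0xF3 = 11110011 → 4-byte char #5 = F3 B5 A3 AB.
Offset 15: leading byte 0xF1 = 11110001 → 4-byte char #6 = F1 89 80 A0.
Offset 19: leading byte 0xF1 = 11110001 → 4-byte char #7 = F1 AE 8E 8B.
Leading byte 0xF1 = 11110001 matches 11110xxx → 4-byte sequence.
Byte 1: 0xF1 = 11110001, payload 001 (3 bits).
Byte 2: 0xAE = 10101110 (10xxxxxx ✓), payload 101110.
Byte 3: 0x8E = 10001110 (10xxxxxx ✓), payload 001110.
Byte 4: 0x8B = 10001011 (10xxxxxx ✓), payload 001011.
Concatenate: 001101110001110001011 = 0x6E38B (21 bits → U+6E38B).

U+6E38B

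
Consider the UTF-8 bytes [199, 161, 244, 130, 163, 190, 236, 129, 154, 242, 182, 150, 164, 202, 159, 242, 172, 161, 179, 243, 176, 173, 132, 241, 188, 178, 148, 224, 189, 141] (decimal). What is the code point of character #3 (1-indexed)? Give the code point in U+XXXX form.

Offset 0: leading byte 0xC7 = 11000111 → 2-byte char #1 = C7 A1.
Offset 2: leading byte 0xF4 = 11110100 → 4-byte char #2 = F4 82 A3 BE.
Offset 6: leading byte 0xEC = 11101100 → 3-byte char #3 = EC 81 9A.
Leading byte 0xEC = 11101100 matches 1110xxxx → 3-byte sequence.
Byte 1: 0xEC = 11101100, payload 1100 (4 bits).
Byte 2: 0x81 = 10000001 (10xxxxxx ✓), payload 000001.
Byte 3: 0x9A = 10011010 (10xxxxxx ✓), payload 011010.
Concatenate: 1100000001011010 = 0xC05A (16 bits → U+C05A).

U+C05A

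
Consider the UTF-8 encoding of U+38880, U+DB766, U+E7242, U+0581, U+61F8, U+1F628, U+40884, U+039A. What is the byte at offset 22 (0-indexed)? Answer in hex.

U+38880 → 4-byte form F0 B8 A2 80 at offsets 0–3.
U+DB766 → 4-byte form F3 9B 9D A6 at offsets 4–7.
U+E7242 → 4-byte form F3 A7 89 82 at offsets 8–11.
U+0581 → 2-byte form D6 81 at offsets 12–13.
U+61F8 → 3-byte form E6 87 B8 at offsets 14–16.
U+1F628 → 4-byte form F0 9F 98 A8 at offsets 17–20.
U+40884 → 4-byte form F1 80 A2 84 at offsets 21–24.
Offset 22 falls in char 7's range; it's byte 2 of F1 80 A2 84 = 0x80.

0x80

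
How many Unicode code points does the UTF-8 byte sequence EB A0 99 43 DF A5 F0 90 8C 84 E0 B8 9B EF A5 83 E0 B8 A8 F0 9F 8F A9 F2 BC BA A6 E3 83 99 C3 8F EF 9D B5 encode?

12

Byte at offset 0: 0xEB = 11101011 → 3-byte char (#1). Advance 3.
Byte at offset 3: 0x43 = 01000011 → 1-byte char (#2). Advance 1.
Byte at offset 4: 0xDF = 11011111 → 2-byte char (#3). Advance 2.
Byte at offset 6: 0xF0 = 11110000 → 4-byte char (#4). Advance 4.
Byte at offset 10: 0xE0 = 11100000 → 3-byte char (#5). Advance 3.
Byte at offset 13: 0xEF = 11101111 → 3-byte char (#6). Advance 3.
Byte at offset 16: 0xE0 = 11100000 → 3-byte char (#7). Advance 3.
Byte at offset 19: 0xF0 = 11110000 → 4-byte char (#8). Advance 4.
Byte at offset 23: 0xF2 = 11110010 → 4-byte char (#9). Advance 4.
Byte at offset 27: 0xE3 = 11100011 → 3-byte char (#10). Advance 3.
Byte at offset 30: 0xC3 = 11000011 → 2-byte char (#11). Advance 2.
Byte at offset 32: 0xEF = 11101111 → 3-byte char (#12). Advance 3.
Reached end at offset 35 after 12 code points.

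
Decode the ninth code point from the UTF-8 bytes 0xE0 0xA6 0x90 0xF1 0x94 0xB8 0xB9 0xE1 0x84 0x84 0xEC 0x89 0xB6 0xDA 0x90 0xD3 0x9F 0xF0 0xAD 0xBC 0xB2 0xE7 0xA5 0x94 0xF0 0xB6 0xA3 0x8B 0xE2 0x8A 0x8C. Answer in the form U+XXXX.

Offset 0: leading byte 0xE0 = 11100000 → 3-byte char #1 = E0 A6 90.
Offset 3: leading byte 0xF1 = 11110001 → 4-byte char #2 = F1 94 B8 B9.
Offset 7: leading byte 0xE1 = 11100001 → 3-byte char #3 = E1 84 84.
Offset 10: leading byte 0xEC = 11101100 → 3-byte char #4 = EC 89 B6.
Offset 13: leading byte 0xDA = 11011010 → 2-byte char #5 = DA 90.
Offset 15: leading byte 0xD3 = 11010011 → 2-byte char #6 = D3 9F.
Offset 17: leading byte 0xF0 = 11110000 → 4-byte char #7 = F0 AD BC B2.
Offset 21: leading byte 0xE7 = 11100111 → 3-byte char #8 = E7 A5 94.
Offset 24: leading byte 0xF0 = 11110000 → 4-byte char #9 = F0 B6 A3 8B.
Leading byte 0xF0 = 11110000 matches 11110xxx → 4-byte sequence.
Byte 1: 0xF0 = 11110000, payload 000 (3 bits).
Byte 2: 0xB6 = 10110110 (10xxxxxx ✓), payload 110110.
Byte 3: 0xA3 = 10100011 (10xxxxxx ✓), payload 100011.
Byte 4: 0x8B = 10001011 (10xxxxxx ✓), payload 001011.
Concatenate: 000110110100011001011 = 0x368CB (21 bits → U+368CB).

U+368CB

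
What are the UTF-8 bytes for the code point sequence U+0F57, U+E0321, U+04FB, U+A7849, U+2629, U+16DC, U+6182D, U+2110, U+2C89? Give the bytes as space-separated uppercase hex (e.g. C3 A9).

U+0F57: 3-byte form → E0 BD 97.
U+E0321: 4-byte form → F3 A0 8C A1.
U+04FB: 2-byte form → D3 BB.
U+A7849: 4-byte form → F2 A7 A1 89.
U+2629: 3-byte form → E2 98 A9.
U+16DC: 3-byte form → E1 9B 9C.
U+6182D: 4-byte form → F1 A1 A0 AD.
U+2110: 3-byte form → E2 84 90.
U+2C89: 3-byte form → E2 B2 89.
Concatenated (29 bytes): E0 BD 97 F3 A0 8C A1 D3 BB F2 A7 A1 89 E2 98 A9 E1 9B 9C F1 A1 A0 AD E2 84 90 E2 B2 89.

E0 BD 97 F3 A0 8C A1 D3 BB F2 A7 A1 89 E2 98 A9 E1 9B 9C F1 A1 A0 AD E2 84 90 E2 B2 89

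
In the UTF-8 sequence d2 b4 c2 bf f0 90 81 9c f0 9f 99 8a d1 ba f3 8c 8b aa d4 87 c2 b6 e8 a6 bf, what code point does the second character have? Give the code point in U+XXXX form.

Offset 0: leading byte 0xD2 = 11010010 → 2-byte char #1 = D2 B4.
Offset 2: leading byte 0xC2 = 11000010 → 2-byte char #2 = C2 BF.
Leading byte 0xC2 = 11000010 matches 110xxxxx → 2-byte sequence.
Byte 1: 0xC2 = 11000010, payload 00010 (5 bits).
Byte 2: 0xBF = 10111111 (10xxxxxx ✓), payload 111111.
Concatenate: 00010111111 = 0xBF (11 bits → U+00BF).

U+00BF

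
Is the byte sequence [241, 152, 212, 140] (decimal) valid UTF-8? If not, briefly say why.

invalid (non-continuation byte where continuation expected)

Leading byte 0xF1 = 11110001 → 4-byte form.
Byte 3 is 0xD4 = 11010100, which is not 10xxxxxx — expected a continuation byte.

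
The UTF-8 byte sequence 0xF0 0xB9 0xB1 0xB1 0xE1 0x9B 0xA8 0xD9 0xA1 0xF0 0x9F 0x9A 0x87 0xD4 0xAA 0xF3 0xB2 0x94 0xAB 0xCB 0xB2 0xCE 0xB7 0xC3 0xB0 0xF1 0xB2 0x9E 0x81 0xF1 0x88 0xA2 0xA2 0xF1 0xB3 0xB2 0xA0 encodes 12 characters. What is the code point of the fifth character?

Offset 0: leading byte 0xF0 = 11110000 → 4-byte char #1 = F0 B9 B1 B1.
Offset 4: leading byte 0xE1 = 11100001 → 3-byte char #2 = E1 9B A8.
Offset 7: leading byte 0xD9 = 11011001 → 2-byte char #3 = D9 A1.
Offset 9: leading byte 0xF0 = 11110000 → 4-byte char #4 = F0 9F 9A 87.
Offset 13: leading byte 0xD4 = 11010100 → 2-byte char #5 = D4 AA.
Leading byte 0xD4 = 11010100 matches 110xxxxx → 2-byte sequence.
Byte 1: 0xD4 = 11010100, payload 10100 (5 bits).
Byte 2: 0xAA = 10101010 (10xxxxxx ✓), payload 101010.
Concatenate: 10100101010 = 0x52A (11 bits → U+052A).

U+052A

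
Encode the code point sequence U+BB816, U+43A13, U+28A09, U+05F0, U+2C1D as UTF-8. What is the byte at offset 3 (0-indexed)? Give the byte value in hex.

0x96

U+BB816 → 4-byte form F2 BB A0 96 at offsets 0–3.
Offset 3 falls in char 1's range; it's byte 4 of F2 BB A0 96 = 0x96.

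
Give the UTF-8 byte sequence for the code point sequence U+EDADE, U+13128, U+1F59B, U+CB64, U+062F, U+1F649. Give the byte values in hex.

F3 AD AB 9E F0 93 84 A8 F0 9F 96 9B EC AD A4 D8 AF F0 9F 99 89

U+EDADE: 4-byte form → F3 AD AB 9E.
U+13128: 4-byte form → F0 93 84 A8.
U+1F59B: 4-byte form → F0 9F 96 9B.
U+CB64: 3-byte form → EC AD A4.
U+062F: 2-byte form → D8 AF.
U+1F649: 4-byte form → F0 9F 99 89.
Concatenated (21 bytes): F3 AD AB 9E F0 93 84 A8 F0 9F 96 9B EC AD A4 D8 AF F0 9F 99 89.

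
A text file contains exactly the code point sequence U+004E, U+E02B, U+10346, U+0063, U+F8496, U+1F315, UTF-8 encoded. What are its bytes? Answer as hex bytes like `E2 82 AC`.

U+004E: 1-byte form → 4E.
U+E02B: 3-byte form → EE 80 AB.
U+10346: 4-byte form → F0 90 8D 86.
U+0063: 1-byte form → 63.
U+F8496: 4-byte form → F3 B8 92 96.
U+1F315: 4-byte form → F0 9F 8C 95.
Concatenated (17 bytes): 4E EE 80 AB F0 90 8D 86 63 F3 B8 92 96 F0 9F 8C 95.

4E EE 80 AB F0 90 8D 86 63 F3 B8 92 96 F0 9F 8C 95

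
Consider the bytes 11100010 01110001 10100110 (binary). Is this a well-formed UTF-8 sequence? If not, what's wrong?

Leading byte 0xE2 = 11100010 → 3-byte form.
Byte 2 is 0x71 = 01110001, which is not 10xxxxxx — expected a continuation byte.

invalid (non-continuation byte where continuation expected)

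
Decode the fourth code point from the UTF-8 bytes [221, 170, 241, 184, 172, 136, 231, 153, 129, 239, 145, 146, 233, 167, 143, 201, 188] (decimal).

Offset 0: leading byte 0xDD = 11011101 → 2-byte char #1 = DD AA.
Offset 2: leading byte 0xF1 = 11110001 → 4-byte char #2 = F1 B8 AC 88.
Offset 6: leading byte 0xE7 = 11100111 → 3-byte char #3 = E7 99 81.
Offset 9: leading byte 0xEF = 11101111 → 3-byte char #4 = EF 91 92.
Leading byte 0xEF = 11101111 matches 1110xxxx → 3-byte sequence.
Byte 1: 0xEF = 11101111, payload 1111 (4 bits).
Byte 2: 0x91 = 10010001 (10xxxxxx ✓), payload 010001.
Byte 3: 0x92 = 10010010 (10xxxxxx ✓), payload 010010.
Concatenate: 1111010001010010 = 0xF452 (16 bits → U+F452).

U+F452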